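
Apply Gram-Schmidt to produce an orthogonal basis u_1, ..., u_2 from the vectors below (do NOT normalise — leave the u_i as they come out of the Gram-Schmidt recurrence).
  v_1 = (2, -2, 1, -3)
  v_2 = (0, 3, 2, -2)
Orthogonal basis:
  u_1 = (2, -2, 1, -3)
  u_2 = (-2/9, 29/9, 17/9, -5/3)

Apply the Gram-Schmidt recurrence
  u_1 = v_1
  u_i = v_i − Σ_{j<i} ((v_i · u_j) / (u_j · u_j)) · u_j.

Step by step this gives:
  u_1 = (2, -2, 1, -3)
  u_2 = (-2/9, 29/9, 17/9, -5/3)

Orthogonality check:
  u_2 · u_1 = 0 (should be 0)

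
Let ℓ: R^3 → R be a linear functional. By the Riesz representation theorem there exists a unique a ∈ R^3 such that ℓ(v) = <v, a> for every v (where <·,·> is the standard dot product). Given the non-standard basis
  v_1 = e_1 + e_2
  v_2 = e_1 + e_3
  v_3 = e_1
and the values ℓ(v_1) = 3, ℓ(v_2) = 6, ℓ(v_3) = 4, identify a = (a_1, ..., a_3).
a = (4, -1, 2)

Write a = (a_1, ..., a_3) in the standard basis. For each basis vector v_i, ℓ(v_i) = <v_i, a> is a linear equation in the a_j's. Collect the n equations into a matrix system V a = ℓ, where row i of V is v_i (expressed in the standard basis). Since V is invertible (lower-triangular with 1s on the diagonal, up to permutation), solve by back-substitution:
  V =
[[1, 1, 0],
 [1, 0, 1],
 [1, 0, 0]]
  V a = (3, 6, 4)
Solving gives a = (4, -1, 2).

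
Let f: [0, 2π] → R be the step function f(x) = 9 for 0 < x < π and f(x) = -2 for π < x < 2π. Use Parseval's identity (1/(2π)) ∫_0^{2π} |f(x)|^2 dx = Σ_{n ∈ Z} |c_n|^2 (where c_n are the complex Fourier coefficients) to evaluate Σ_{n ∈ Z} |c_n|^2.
Σ |c_n|^2 = 85/2

Parseval equates the L^2 energy of f (normalised by 1/(2π)) with the ℓ^2 sum of its Fourier coefficients: (1/(2π)) ∫_0^{2π} |f|^2 = Σ |c_n|^2.
Compute the left side: (1/(2π)) [∫_0^π 9^2 dx + ∫_π^{2π} (-2)^2 dx] = (1/(2π)) · (81π + 4π) = (81 + 4)/2 = 85/2.
So Σ_{n ∈ Z} |c_n|^2 = 85/2.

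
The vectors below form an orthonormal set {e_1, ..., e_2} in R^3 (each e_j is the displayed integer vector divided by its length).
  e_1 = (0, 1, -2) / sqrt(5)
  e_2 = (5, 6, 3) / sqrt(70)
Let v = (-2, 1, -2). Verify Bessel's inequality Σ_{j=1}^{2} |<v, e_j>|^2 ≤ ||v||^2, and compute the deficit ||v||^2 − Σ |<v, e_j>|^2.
Σ |<v, e_j>|^2 = 45/7; ||v||^2 = 9; deficit = 18/7

Write each e_j = u_j / sqrt(<u_j, u_j>) where u_j is the displayed integer vector. Then <v, e_j> = <v, u_j> / sqrt(<u_j, u_j>), so |<v, e_j>|^2 = <v, u_j>^2 / <u_j, u_j>.
Coefficients: <v, e_1> = 5/sqrt(5), <v, e_2> = -10/sqrt(70).
Square and sum: Σ |<v, e_j>|^2 = 45/7.
Compute ||v||^2 = v·v = 9.
Deficit = 9 − 45/7 = 18/7 ≥ 0, confirming Bessel's inequality. (The deficit equals ||v − Σ <v,e_j> e_j||^2, the squared distance from v to span{e_j}.)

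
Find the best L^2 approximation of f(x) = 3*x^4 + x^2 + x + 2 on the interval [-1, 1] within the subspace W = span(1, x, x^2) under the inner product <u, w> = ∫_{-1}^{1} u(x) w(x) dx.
g(x) = 25*x^2/7 + x + 61/35

The best approximation g ∈ W is the orthogonal projection of f onto W. Writing g = a_0 + a_1 x + a_2 x^2, the coefficients solve the normal equations G · a = b where
  G_{ij} = <φ_i, φ_j> and b_i = <f, φ_i>, with φ_0 = 1, φ_1 = x, φ_2 = x^2.
G =
  [2, 0, 2/3]
  [0, 2/3, 0]
  [2/3, 0, 2/5],
b = (88/15, 2/3, 272/105).
Solving gives a_0 = 61/35, a_1 = 1, a_2 = 25/7, so
  g(x) = 25*x^2/7 + x + 61/35.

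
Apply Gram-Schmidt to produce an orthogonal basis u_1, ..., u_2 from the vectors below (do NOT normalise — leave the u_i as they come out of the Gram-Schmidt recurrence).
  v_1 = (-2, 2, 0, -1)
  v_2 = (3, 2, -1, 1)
Orthogonal basis:
  u_1 = (-2, 2, 0, -1)
  u_2 = (7/3, 8/3, -1, 2/3)

Apply the Gram-Schmidt recurrence
  u_1 = v_1
  u_i = v_i − Σ_{j<i} ((v_i · u_j) / (u_j · u_j)) · u_j.

Step by step this gives:
  u_1 = (-2, 2, 0, -1)
  u_2 = (7/3, 8/3, -1, 2/3)

Orthogonality check:
  u_2 · u_1 = 0 (should be 0)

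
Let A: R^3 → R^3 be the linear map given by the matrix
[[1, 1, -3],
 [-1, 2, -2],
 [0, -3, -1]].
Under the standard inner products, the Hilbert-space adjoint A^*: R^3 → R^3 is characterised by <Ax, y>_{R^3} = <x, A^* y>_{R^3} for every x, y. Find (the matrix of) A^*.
A^* = A^T =
[[1, -1, 0],
 [1, 2, -3],
 [-3, -2, -1]]

For real matrices with standard dot products, the defining identity <Ax, y> = <x, A^* y> gives (Ax)^T y = x^T (A^*) y, i.e. x^T A^T y = x^T (A^*) y. Since this holds for all x, y, we must have A^* = A^T. Therefore
A^* =
[[1, -1, 0],
 [1, 2, -3],
 [-3, -2, -1]].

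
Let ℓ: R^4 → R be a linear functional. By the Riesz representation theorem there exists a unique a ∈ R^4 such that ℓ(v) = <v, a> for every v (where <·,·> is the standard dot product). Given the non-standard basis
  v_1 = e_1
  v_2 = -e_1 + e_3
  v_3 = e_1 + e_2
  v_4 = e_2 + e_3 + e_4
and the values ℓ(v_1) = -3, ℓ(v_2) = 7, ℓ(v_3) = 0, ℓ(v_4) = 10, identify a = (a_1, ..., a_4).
a = (-3, 3, 4, 3)

Write a = (a_1, ..., a_4) in the standard basis. For each basis vector v_i, ℓ(v_i) = <v_i, a> is a linear equation in the a_j's. Collect the n equations into a matrix system V a = ℓ, where row i of V is v_i (expressed in the standard basis). Since V is invertible (lower-triangular with 1s on the diagonal, up to permutation), solve by back-substitution:
  V =
[[1, 0, 0, 0],
 [-1, 0, 1, 0],
 [1, 1, 0, 0],
 [0, 1, 1, 1]]
  V a = (-3, 7, 0, 10)
Solving gives a = (-3, 3, 4, 3).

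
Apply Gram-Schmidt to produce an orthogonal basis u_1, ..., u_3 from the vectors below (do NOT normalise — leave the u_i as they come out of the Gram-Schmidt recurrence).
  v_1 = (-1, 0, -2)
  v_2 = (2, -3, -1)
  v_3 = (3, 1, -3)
Orthogonal basis:
  u_1 = (-1, 0, -2)
  u_2 = (2, -3, -1)
  u_3 = (96/35, 16/7, -48/35)

Apply the Gram-Schmidt recurrence
  u_1 = v_1
  u_i = v_i − Σ_{j<i} ((v_i · u_j) / (u_j · u_j)) · u_j.

Step by step this gives:
  u_1 = (-1, 0, -2)
  u_2 = (2, -3, -1)
  u_3 = (96/35, 16/7, -48/35)

Orthogonality check:
  u_2 · u_1 = 0 (should be 0)
  u_3 · u_1 = 0 (should be 0)
  u_3 · u_2 = 0 (should be 0)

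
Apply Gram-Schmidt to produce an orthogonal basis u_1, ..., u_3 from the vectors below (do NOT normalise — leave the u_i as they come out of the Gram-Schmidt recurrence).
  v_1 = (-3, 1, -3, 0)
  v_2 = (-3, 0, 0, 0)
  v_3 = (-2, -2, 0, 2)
Orthogonal basis:
  u_1 = (-3, 1, -3, 0)
  u_2 = (-30/19, -9/19, 27/19, 0)
  u_3 = (0, -9/5, -3/5, 2)

Apply the Gram-Schmidt recurrence
  u_1 = v_1
  u_i = v_i − Σ_{j<i} ((v_i · u_j) / (u_j · u_j)) · u_j.

Step by step this gives:
  u_1 = (-3, 1, -3, 0)
  u_2 = (-30/19, -9/19, 27/19, 0)
  u_3 = (0, -9/5, -3/5, 2)

Orthogonality check:
  u_2 · u_1 = 0 (should be 0)
  u_3 · u_1 = 0 (should be 0)
  u_3 · u_2 = 0 (should be 0)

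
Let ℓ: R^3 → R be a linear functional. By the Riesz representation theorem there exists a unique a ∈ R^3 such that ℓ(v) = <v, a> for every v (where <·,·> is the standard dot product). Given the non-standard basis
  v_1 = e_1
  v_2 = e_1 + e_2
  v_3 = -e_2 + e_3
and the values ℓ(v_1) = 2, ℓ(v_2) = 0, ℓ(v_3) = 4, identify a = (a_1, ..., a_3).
a = (2, -2, 2)

Write a = (a_1, ..., a_3) in the standard basis. For each basis vector v_i, ℓ(v_i) = <v_i, a> is a linear equation in the a_j's. Collect the n equations into a matrix system V a = ℓ, where row i of V is v_i (expressed in the standard basis). Since V is invertible (lower-triangular with 1s on the diagonal, up to permutation), solve by back-substitution:
  V =
[[1, 0, 0],
 [1, 1, 0],
 [0, -1, 1]]
  V a = (2, 0, 4)
Solving gives a = (2, -2, 2).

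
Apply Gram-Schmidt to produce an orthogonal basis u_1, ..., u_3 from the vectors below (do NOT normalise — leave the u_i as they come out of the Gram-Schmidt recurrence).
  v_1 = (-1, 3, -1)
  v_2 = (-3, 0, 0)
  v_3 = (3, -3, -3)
Orthogonal basis:
  u_1 = (-1, 3, -1)
  u_2 = (-30/11, -9/11, 3/11)
  u_3 = (0, -6/5, -18/5)

Apply the Gram-Schmidt recurrence
  u_1 = v_1
  u_i = v_i − Σ_{j<i} ((v_i · u_j) / (u_j · u_j)) · u_j.

Step by step this gives:
  u_1 = (-1, 3, -1)
  u_2 = (-30/11, -9/11, 3/11)
  u_3 = (0, -6/5, -18/5)

Orthogonality check:
  u_2 · u_1 = 0 (should be 0)
  u_3 · u_1 = 0 (should be 0)
  u_3 · u_2 = 0 (should be 0)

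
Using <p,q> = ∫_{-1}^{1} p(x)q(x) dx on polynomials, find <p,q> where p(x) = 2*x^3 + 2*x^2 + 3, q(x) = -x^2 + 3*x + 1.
<p,q> = 104/15

Expand the product: p(x)·q(x) = -2*x^5 + 4*x^4 + 8*x^3 - x^2 + 9*x + 3.
∫_{-1}^{1} of each monomial x^k gives [2/(k+1) if k even, 0 if k odd]. Integrating term-by-term (or equivalently evaluating the antiderivative F(x) = -x^6/3 + 4*x^5/5 + 2*x^4 - x^3/3 + 9*x^2/2 + 3*x at the endpoints):
  F(1) − F(−1) = 289/30 − (27/10) = 104/15.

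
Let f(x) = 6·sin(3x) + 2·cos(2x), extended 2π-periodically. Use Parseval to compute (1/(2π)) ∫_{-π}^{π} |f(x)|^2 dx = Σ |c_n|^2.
Σ |c_n|^2 = 20

Expand |f|^2 and use orthogonality of {sin(nx), cos(mx)} on [-π, π]:
  ∫_{-π}^{π} sin(nx)^2 dx = π, ∫ cos(mx)^2 dx = π, and cross terms integrate to 0.
So ∫_{-π}^{π} f(x)^2 dx = 6^2 · π + 2^2 · π = (36 + 4)π.
Divide by 2π: (36 + 4)/2 = 20.
By Parseval, this equals Σ |c_n|^2.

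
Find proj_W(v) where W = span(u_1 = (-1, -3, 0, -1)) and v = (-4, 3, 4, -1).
proj_W(v) = (4/11, 12/11, 0, 4/11)

Set up U = [u_1 | ... | u_1] ∈ R^(4×1). The projector onto W = col(U) is P = U (U^T U)^(-1) U^T.
Compute U^T U =
  [11],
and U^T v = (-4).
Solve U^T U · c = U^T v for the coefficients: c = (-4/11). The projection is proj_W(v) = U c.
Check: (v - proj_W(v)) · u_1 = 0  (should be 0).
Result: proj_W(v) = (4/11, 12/11, 0, 4/11).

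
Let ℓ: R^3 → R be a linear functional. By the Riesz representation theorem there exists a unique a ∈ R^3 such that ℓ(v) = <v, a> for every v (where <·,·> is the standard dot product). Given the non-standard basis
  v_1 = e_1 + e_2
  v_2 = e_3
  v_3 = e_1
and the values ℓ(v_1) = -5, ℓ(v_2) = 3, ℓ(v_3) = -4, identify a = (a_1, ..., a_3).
a = (-4, -1, 3)

Write a = (a_1, ..., a_3) in the standard basis. For each basis vector v_i, ℓ(v_i) = <v_i, a> is a linear equation in the a_j's. Collect the n equations into a matrix system V a = ℓ, where row i of V is v_i (expressed in the standard basis). Since V is invertible (lower-triangular with 1s on the diagonal, up to permutation), solve by back-substitution:
  V =
[[1, 1, 0],
 [0, 0, 1],
 [1, 0, 0]]
  V a = (-5, 3, -4)
Solving gives a = (-4, -1, 3).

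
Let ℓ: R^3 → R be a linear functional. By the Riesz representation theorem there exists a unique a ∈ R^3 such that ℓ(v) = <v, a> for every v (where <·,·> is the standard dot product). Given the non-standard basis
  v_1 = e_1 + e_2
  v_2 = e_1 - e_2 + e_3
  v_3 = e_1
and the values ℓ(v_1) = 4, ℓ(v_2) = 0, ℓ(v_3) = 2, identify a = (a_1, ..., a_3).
a = (2, 2, 0)

Write a = (a_1, ..., a_3) in the standard basis. For each basis vector v_i, ℓ(v_i) = <v_i, a> is a linear equation in the a_j's. Collect the n equations into a matrix system V a = ℓ, where row i of V is v_i (expressed in the standard basis). Since V is invertible (lower-triangular with 1s on the diagonal, up to permutation), solve by back-substitution:
  V =
[[1, 1, 0],
 [1, -1, 1],
 [1, 0, 0]]
  V a = (4, 0, 2)
Solving gives a = (2, 2, 0).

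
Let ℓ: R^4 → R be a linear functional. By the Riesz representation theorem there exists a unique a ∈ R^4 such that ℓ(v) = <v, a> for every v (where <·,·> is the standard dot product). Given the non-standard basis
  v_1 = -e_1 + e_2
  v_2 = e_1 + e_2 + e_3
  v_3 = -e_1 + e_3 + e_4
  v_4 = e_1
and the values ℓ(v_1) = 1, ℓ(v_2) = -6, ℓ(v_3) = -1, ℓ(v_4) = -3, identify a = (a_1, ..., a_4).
a = (-3, -2, -1, -3)

Write a = (a_1, ..., a_4) in the standard basis. For each basis vector v_i, ℓ(v_i) = <v_i, a> is a linear equation in the a_j's. Collect the n equations into a matrix system V a = ℓ, where row i of V is v_i (expressed in the standard basis). Since V is invertible (lower-triangular with 1s on the diagonal, up to permutation), solve by back-substitution:
  V =
[[-1, 1, 0, 0],
 [1, 1, 1, 0],
 [-1, 0, 1, 1],
 [1, 0, 0, 0]]
  V a = (1, -6, -1, -3)
Solving gives a = (-3, -2, -1, -3).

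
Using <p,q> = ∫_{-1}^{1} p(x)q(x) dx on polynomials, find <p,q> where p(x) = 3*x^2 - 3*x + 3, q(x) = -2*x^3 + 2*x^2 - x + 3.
<p,q> = 174/5

Expand the product: p(x)·q(x) = -6*x^5 + 12*x^4 - 15*x^3 + 18*x^2 - 12*x + 9.
∫_{-1}^{1} of each monomial x^k gives [2/(k+1) if k even, 0 if k odd]. Integrating term-by-term (or equivalently evaluating the antiderivative F(x) = -x^6 + 12*x^5/5 - 15*x^4/4 + 6*x^3 - 6*x^2 + 9*x at the endpoints):
  F(1) − F(−1) = 133/20 − (-563/20) = 174/5.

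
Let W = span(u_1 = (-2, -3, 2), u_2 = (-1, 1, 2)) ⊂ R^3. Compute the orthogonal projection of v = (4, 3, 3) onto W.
proj_W(v) = (44/93, 361/93, 74/93)

Set up U = [u_1 | ... | u_2] ∈ R^(3×2). The projector onto W = col(U) is P = U (U^T U)^(-1) U^T.
Compute U^T U =
  [17, 3]
  [3, 6],
and U^T v = (-11, 5).
Solve U^T U · c = U^T v for the coefficients: c = (-27/31, 118/93). The projection is proj_W(v) = U c.
Check: (v - proj_W(v)) · u_1 = 0  (should be 0).
Check: (v - proj_W(v)) · u_2 = 0  (should be 0).
Result: proj_W(v) = (44/93, 361/93, 74/93).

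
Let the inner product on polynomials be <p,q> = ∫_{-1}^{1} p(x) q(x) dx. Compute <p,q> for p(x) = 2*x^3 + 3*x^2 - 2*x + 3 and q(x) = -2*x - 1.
<p,q> = -104/15

Expand the product: p(x)·q(x) = -4*x^4 - 8*x^3 + x^2 - 4*x - 3.
∫_{-1}^{1} of each monomial x^k gives [2/(k+1) if k even, 0 if k odd]. Integrating term-by-term (or equivalently evaluating the antiderivative F(x) = -4*x^5/5 - 2*x^4 + x^3/3 - 2*x^2 - 3*x at the endpoints):
  F(1) − F(−1) = -112/15 − (-8/15) = -104/15.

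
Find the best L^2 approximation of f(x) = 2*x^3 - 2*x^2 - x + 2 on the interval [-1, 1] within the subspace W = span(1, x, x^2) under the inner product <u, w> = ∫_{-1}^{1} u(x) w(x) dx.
g(x) = -2*x^2 + x/5 + 2

The best approximation g ∈ W is the orthogonal projection of f onto W. Writing g = a_0 + a_1 x + a_2 x^2, the coefficients solve the normal equations G · a = b where
  G_{ij} = <φ_i, φ_j> and b_i = <f, φ_i>, with φ_0 = 1, φ_1 = x, φ_2 = x^2.
G =
  [2, 0, 2/3]
  [0, 2/3, 0]
  [2/3, 0, 2/5],
b = (8/3, 2/15, 8/15).
Solving gives a_0 = 2, a_1 = 1/5, a_2 = -2, so
  g(x) = -2*x^2 + x/5 + 2.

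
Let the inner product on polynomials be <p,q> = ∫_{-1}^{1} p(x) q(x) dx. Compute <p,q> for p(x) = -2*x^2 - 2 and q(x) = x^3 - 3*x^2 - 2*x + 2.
<p,q> = -64/15

Expand the product: p(x)·q(x) = -2*x^5 + 6*x^4 + 2*x^3 + 2*x^2 + 4*x - 4.
∫_{-1}^{1} of each monomial x^k gives [2/(k+1) if k even, 0 if k odd]. Integrating term-by-term (or equivalently evaluating the antiderivative F(x) = -x^6/3 + 6*x^5/5 + x^4/2 + 2*x^3/3 + 2*x^2 - 4*x at the endpoints):
  F(1) − F(−1) = 1/30 − (43/10) = -64/15.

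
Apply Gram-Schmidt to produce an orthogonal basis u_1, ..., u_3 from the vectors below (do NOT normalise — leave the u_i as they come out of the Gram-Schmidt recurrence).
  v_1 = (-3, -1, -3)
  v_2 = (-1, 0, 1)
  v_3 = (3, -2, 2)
Orthogonal basis:
  u_1 = (-3, -1, -3)
  u_2 = (-1, 0, 1)
  u_3 = (17/38, -51/19, 17/38)

Apply the Gram-Schmidt recurrence
  u_1 = v_1
  u_i = v_i − Σ_{j<i} ((v_i · u_j) / (u_j · u_j)) · u_j.

Step by step this gives:
  u_1 = (-3, -1, -3)
  u_2 = (-1, 0, 1)
  u_3 = (17/38, -51/19, 17/38)

Orthogonality check:
  u_2 · u_1 = 0 (should be 0)
  u_3 · u_1 = 0 (should be 0)
  u_3 · u_2 = 0 (should be 0)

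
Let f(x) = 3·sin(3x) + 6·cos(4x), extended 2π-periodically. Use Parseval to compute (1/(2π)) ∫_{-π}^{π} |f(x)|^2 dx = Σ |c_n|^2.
Σ |c_n|^2 = 45/2

Expand |f|^2 and use orthogonality of {sin(nx), cos(mx)} on [-π, π]:
  ∫_{-π}^{π} sin(nx)^2 dx = π, ∫ cos(mx)^2 dx = π, and cross terms integrate to 0.
So ∫_{-π}^{π} f(x)^2 dx = 3^2 · π + 6^2 · π = (9 + 36)π.
Divide by 2π: (9 + 36)/2 = 45/2.
By Parseval, this equals Σ |c_n|^2.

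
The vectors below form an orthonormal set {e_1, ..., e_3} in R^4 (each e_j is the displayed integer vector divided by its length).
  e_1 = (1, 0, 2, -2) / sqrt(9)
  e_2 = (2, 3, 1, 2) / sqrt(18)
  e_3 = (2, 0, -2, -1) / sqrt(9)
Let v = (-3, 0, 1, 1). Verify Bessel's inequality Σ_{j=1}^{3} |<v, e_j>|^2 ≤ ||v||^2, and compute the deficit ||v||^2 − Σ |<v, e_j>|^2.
Σ |<v, e_j>|^2 = 21/2; ||v||^2 = 11; deficit = 1/2

Write each e_j = u_j / sqrt(<u_j, u_j>) where u_j is the displayed integer vector. Then <v, e_j> = <v, u_j> / sqrt(<u_j, u_j>), so |<v, e_j>|^2 = <v, u_j>^2 / <u_j, u_j>.
Coefficients: <v, e_1> = -3/sqrt(9), <v, e_2> = -3/sqrt(18), <v, e_3> = -9/sqrt(9).
Square and sum: Σ |<v, e_j>|^2 = 21/2.
Compute ||v||^2 = v·v = 11.
Deficit = 11 − 21/2 = 1/2 ≥ 0, confirming Bessel's inequality. (The deficit equals ||v − Σ <v,e_j> e_j||^2, the squared distance from v to span{e_j}.)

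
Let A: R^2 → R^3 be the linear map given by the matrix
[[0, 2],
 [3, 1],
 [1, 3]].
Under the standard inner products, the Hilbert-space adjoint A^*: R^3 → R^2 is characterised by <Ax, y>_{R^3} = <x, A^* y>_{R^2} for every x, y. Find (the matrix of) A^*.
A^* = A^T =
[[0, 3, 1],
 [2, 1, 3]]

For real matrices with standard dot products, the defining identity <Ax, y> = <x, A^* y> gives (Ax)^T y = x^T (A^*) y, i.e. x^T A^T y = x^T (A^*) y. Since this holds for all x, y, we must have A^* = A^T. Therefore
A^* =
[[0, 3, 1],
 [2, 1, 3]].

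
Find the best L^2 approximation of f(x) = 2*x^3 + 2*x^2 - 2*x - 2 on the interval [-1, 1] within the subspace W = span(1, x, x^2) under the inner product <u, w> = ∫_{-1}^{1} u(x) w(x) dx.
g(x) = 2*x^2 - 4*x/5 - 2

The best approximation g ∈ W is the orthogonal projection of f onto W. Writing g = a_0 + a_1 x + a_2 x^2, the coefficients solve the normal equations G · a = b where
  G_{ij} = <φ_i, φ_j> and b_i = <f, φ_i>, with φ_0 = 1, φ_1 = x, φ_2 = x^2.
G =
  [2, 0, 2/3]
  [0, 2/3, 0]
  [2/3, 0, 2/5],
b = (-8/3, -8/15, -8/15).
Solving gives a_0 = -2, a_1 = -4/5, a_2 = 2, so
  g(x) = 2*x^2 - 4*x/5 - 2.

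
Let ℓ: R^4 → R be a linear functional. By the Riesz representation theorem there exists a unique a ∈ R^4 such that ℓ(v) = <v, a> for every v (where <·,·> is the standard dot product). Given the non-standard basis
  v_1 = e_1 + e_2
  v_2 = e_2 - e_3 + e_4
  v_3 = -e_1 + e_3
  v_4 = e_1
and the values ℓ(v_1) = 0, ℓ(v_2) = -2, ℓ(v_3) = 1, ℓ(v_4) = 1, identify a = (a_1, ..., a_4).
a = (1, -1, 2, 1)

Write a = (a_1, ..., a_4) in the standard basis. For each basis vector v_i, ℓ(v_i) = <v_i, a> is a linear equation in the a_j's. Collect the n equations into a matrix system V a = ℓ, where row i of V is v_i (expressed in the standard basis). Since V is invertible (lower-triangular with 1s on the diagonal, up to permutation), solve by back-substitution:
  V =
[[1, 1, 0, 0],
 [0, 1, -1, 1],
 [-1, 0, 1, 0],
 [1, 0, 0, 0]]
  V a = (0, -2, 1, 1)
Solving gives a = (1, -1, 2, 1).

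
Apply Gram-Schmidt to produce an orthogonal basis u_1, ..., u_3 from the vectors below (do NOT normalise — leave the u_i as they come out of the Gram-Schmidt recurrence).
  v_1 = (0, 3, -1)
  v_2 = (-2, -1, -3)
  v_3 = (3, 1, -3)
Orthogonal basis:
  u_1 = (0, 3, -1)
  u_2 = (-2, -1, -3)
  u_3 = (23/7, -23/35, -69/35)

Apply the Gram-Schmidt recurrence
  u_1 = v_1
  u_i = v_i − Σ_{j<i} ((v_i · u_j) / (u_j · u_j)) · u_j.

Step by step this gives:
  u_1 = (0, 3, -1)
  u_2 = (-2, -1, -3)
  u_3 = (23/7, -23/35, -69/35)

Orthogonality check:
  u_2 · u_1 = 0 (should be 0)
  u_3 · u_1 = 0 (should be 0)
  u_3 · u_2 = 0 (should be 0)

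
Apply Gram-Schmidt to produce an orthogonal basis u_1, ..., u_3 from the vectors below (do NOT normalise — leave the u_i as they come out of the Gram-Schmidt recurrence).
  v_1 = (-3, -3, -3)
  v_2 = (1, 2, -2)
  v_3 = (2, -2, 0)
Orthogonal basis:
  u_1 = (-3, -3, -3)
  u_2 = (2/3, 5/3, -7/3)
  u_3 = (28/13, -21/13, -7/13)

Apply the Gram-Schmidt recurrence
  u_1 = v_1
  u_i = v_i − Σ_{j<i} ((v_i · u_j) / (u_j · u_j)) · u_j.

Step by step this gives:
  u_1 = (-3, -3, -3)
  u_2 = (2/3, 5/3, -7/3)
  u_3 = (28/13, -21/13, -7/13)

Orthogonality check:
  u_2 · u_1 = 0 (should be 0)
  u_3 · u_1 = 0 (should be 0)
  u_3 · u_2 = 0 (should be 0)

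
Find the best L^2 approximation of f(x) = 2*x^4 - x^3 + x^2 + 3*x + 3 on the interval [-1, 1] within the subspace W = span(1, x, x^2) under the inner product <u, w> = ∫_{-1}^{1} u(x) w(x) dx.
g(x) = 19*x^2/7 + 12*x/5 + 99/35

The best approximation g ∈ W is the orthogonal projection of f onto W. Writing g = a_0 + a_1 x + a_2 x^2, the coefficients solve the normal equations G · a = b where
  G_{ij} = <φ_i, φ_j> and b_i = <f, φ_i>, with φ_0 = 1, φ_1 = x, φ_2 = x^2.
G =
  [2, 0, 2/3]
  [0, 2/3, 0]
  [2/3, 0, 2/5],
b = (112/15, 8/5, 104/35).
Solving gives a_0 = 99/35, a_1 = 12/5, a_2 = 19/7, so
  g(x) = 19*x^2/7 + 12*x/5 + 99/35.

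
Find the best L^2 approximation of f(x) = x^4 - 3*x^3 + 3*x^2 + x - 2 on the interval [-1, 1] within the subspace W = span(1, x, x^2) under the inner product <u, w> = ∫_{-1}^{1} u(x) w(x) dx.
g(x) = 27*x^2/7 - 4*x/5 - 73/35

The best approximation g ∈ W is the orthogonal projection of f onto W. Writing g = a_0 + a_1 x + a_2 x^2, the coefficients solve the normal equations G · a = b where
  G_{ij} = <φ_i, φ_j> and b_i = <f, φ_i>, with φ_0 = 1, φ_1 = x, φ_2 = x^2.
G =
  [2, 0, 2/3]
  [0, 2/3, 0]
  [2/3, 0, 2/5],
b = (-8/5, -8/15, 16/105).
Solving gives a_0 = -73/35, a_1 = -4/5, a_2 = 27/7, so
  g(x) = 27*x^2/7 - 4*x/5 - 73/35.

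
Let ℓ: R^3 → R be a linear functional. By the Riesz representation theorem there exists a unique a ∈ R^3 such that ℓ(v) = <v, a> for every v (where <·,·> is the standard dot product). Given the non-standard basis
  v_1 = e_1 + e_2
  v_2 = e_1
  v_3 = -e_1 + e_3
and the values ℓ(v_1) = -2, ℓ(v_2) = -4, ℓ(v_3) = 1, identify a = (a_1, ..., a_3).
a = (-4, 2, -3)

Write a = (a_1, ..., a_3) in the standard basis. For each basis vector v_i, ℓ(v_i) = <v_i, a> is a linear equation in the a_j's. Collect the n equations into a matrix system V a = ℓ, where row i of V is v_i (expressed in the standard basis). Since V is invertible (lower-triangular with 1s on the diagonal, up to permutation), solve by back-substitution:
  V =
[[1, 1, 0],
 [1, 0, 0],
 [-1, 0, 1]]
  V a = (-2, -4, 1)
Solving gives a = (-4, 2, -3).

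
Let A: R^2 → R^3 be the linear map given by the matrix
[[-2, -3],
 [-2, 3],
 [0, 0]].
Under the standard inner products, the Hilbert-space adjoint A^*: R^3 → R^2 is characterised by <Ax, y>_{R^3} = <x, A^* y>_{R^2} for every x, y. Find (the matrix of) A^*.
A^* = A^T =
[[-2, -2, 0],
 [-3, 3, 0]]

For real matrices with standard dot products, the defining identity <Ax, y> = <x, A^* y> gives (Ax)^T y = x^T (A^*) y, i.e. x^T A^T y = x^T (A^*) y. Since this holds for all x, y, we must have A^* = A^T. Therefore
A^* =
[[-2, -2, 0],
 [-3, 3, 0]].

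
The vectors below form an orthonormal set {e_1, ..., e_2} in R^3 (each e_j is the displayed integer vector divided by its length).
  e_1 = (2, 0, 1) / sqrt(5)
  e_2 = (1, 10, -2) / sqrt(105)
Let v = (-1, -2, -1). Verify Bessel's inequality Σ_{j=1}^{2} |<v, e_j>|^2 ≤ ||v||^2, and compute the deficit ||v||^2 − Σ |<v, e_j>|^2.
Σ |<v, e_j>|^2 = 110/21; ||v||^2 = 6; deficit = 16/21

Write each e_j = u_j / sqrt(<u_j, u_j>) where u_j is the displayed integer vector. Then <v, e_j> = <v, u_j> / sqrt(<u_j, u_j>), so |<v, e_j>|^2 = <v, u_j>^2 / <u_j, u_j>.
Coefficients: <v, e_1> = -3/sqrt(5), <v, e_2> = -19/sqrt(105).
Square and sum: Σ |<v, e_j>|^2 = 110/21.
Compute ||v||^2 = v·v = 6.
Deficit = 6 − 110/21 = 16/21 ≥ 0, confirming Bessel's inequality. (The deficit equals ||v − Σ <v,e_j> e_j||^2, the squared distance from v to span{e_j}.)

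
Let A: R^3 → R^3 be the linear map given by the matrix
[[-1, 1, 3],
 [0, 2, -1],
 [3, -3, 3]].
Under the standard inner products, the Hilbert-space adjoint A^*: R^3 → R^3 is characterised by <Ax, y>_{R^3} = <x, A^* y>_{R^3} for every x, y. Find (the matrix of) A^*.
A^* = A^T =
[[-1, 0, 3],
 [1, 2, -3],
 [3, -1, 3]]

For real matrices with standard dot products, the defining identity <Ax, y> = <x, A^* y> gives (Ax)^T y = x^T (A^*) y, i.e. x^T A^T y = x^T (A^*) y. Since this holds for all x, y, we must have A^* = A^T. Therefore
A^* =
[[-1, 0, 3],
 [1, 2, -3],
 [3, -1, 3]].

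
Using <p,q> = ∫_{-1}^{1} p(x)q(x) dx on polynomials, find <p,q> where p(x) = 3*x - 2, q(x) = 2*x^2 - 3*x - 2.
<p,q> = -2/3

Expand the product: p(x)·q(x) = 6*x^3 - 13*x^2 + 4.
∫_{-1}^{1} of each monomial x^k gives [2/(k+1) if k even, 0 if k odd]. Integrating term-by-term (or equivalently evaluating the antiderivative F(x) = 3*x^4/2 - 13*x^3/3 + 4*x at the endpoints):
  F(1) − F(−1) = 7/6 − (11/6) = -2/3.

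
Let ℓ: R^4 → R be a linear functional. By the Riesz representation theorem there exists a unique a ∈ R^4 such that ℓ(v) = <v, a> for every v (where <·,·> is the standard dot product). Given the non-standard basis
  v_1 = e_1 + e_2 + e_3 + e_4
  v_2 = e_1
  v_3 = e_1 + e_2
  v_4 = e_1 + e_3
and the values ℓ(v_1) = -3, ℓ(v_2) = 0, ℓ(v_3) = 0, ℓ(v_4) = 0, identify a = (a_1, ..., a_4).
a = (0, 0, 0, -3)

Write a = (a_1, ..., a_4) in the standard basis. For each basis vector v_i, ℓ(v_i) = <v_i, a> is a linear equation in the a_j's. Collect the n equations into a matrix system V a = ℓ, where row i of V is v_i (expressed in the standard basis). Since V is invertible (lower-triangular with 1s on the diagonal, up to permutation), solve by back-substitution:
  V =
[[1, 1, 1, 1],
 [1, 0, 0, 0],
 [1, 1, 0, 0],
 [1, 0, 1, 0]]
  V a = (-3, 0, 0, 0)
Solving gives a = (0, 0, 0, -3).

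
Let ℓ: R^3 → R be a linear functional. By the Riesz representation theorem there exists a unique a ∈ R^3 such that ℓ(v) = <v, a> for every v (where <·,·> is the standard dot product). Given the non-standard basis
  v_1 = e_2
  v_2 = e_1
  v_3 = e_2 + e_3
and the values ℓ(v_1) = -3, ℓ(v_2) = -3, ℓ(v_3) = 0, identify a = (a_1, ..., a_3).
a = (-3, -3, 3)

Write a = (a_1, ..., a_3) in the standard basis. For each basis vector v_i, ℓ(v_i) = <v_i, a> is a linear equation in the a_j's. Collect the n equations into a matrix system V a = ℓ, where row i of V is v_i (expressed in the standard basis). Since V is invertible (lower-triangular with 1s on the diagonal, up to permutation), solve by back-substitution:
  V =
[[0, 1, 0],
 [1, 0, 0],
 [0, 1, 1]]
  V a = (-3, -3, 0)
Solving gives a = (-3, -3, 3).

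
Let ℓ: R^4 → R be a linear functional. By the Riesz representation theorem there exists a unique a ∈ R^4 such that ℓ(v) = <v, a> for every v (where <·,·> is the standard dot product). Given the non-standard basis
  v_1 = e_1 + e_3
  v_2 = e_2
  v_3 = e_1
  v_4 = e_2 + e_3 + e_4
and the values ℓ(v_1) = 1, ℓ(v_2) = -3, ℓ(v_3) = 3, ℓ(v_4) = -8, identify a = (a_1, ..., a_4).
a = (3, -3, -2, -3)

Write a = (a_1, ..., a_4) in the standard basis. For each basis vector v_i, ℓ(v_i) = <v_i, a> is a linear equation in the a_j's. Collect the n equations into a matrix system V a = ℓ, where row i of V is v_i (expressed in the standard basis). Since V is invertible (lower-triangular with 1s on the diagonal, up to permutation), solve by back-substitution:
  V =
[[1, 0, 1, 0],
 [0, 1, 0, 0],
 [1, 0, 0, 0],
 [0, 1, 1, 1]]
  V a = (1, -3, 3, -8)
Solving gives a = (3, -3, -2, -3).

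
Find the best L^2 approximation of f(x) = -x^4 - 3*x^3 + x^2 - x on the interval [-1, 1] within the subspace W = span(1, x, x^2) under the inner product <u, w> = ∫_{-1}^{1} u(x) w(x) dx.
g(x) = x^2/7 - 14*x/5 + 3/35

The best approximation g ∈ W is the orthogonal projection of f onto W. Writing g = a_0 + a_1 x + a_2 x^2, the coefficients solve the normal equations G · a = b where
  G_{ij} = <φ_i, φ_j> and b_i = <f, φ_i>, with φ_0 = 1, φ_1 = x, φ_2 = x^2.
G =
  [2, 0, 2/3]
  [0, 2/3, 0]
  [2/3, 0, 2/5],
b = (4/15, -28/15, 4/35).
Solving gives a_0 = 3/35, a_1 = -14/5, a_2 = 1/7, so
  g(x) = x^2/7 - 14*x/5 + 3/35.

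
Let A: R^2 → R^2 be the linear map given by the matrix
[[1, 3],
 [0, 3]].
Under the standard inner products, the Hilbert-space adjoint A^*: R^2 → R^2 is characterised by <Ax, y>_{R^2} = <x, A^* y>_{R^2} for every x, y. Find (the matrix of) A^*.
A^* = A^T =
[[1, 0],
 [3, 3]]

For real matrices with standard dot products, the defining identity <Ax, y> = <x, A^* y> gives (Ax)^T y = x^T (A^*) y, i.e. x^T A^T y = x^T (A^*) y. Since this holds for all x, y, we must have A^* = A^T. Therefore
A^* =
[[1, 0],
 [3, 3]].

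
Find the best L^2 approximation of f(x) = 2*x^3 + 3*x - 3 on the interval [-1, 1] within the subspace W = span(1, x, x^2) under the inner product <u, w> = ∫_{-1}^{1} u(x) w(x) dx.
g(x) = 21*x/5 - 3

The best approximation g ∈ W is the orthogonal projection of f onto W. Writing g = a_0 + a_1 x + a_2 x^2, the coefficients solve the normal equations G · a = b where
  G_{ij} = <φ_i, φ_j> and b_i = <f, φ_i>, with φ_0 = 1, φ_1 = x, φ_2 = x^2.
G =
  [2, 0, 2/3]
  [0, 2/3, 0]
  [2/3, 0, 2/5],
b = (-6, 14/5, -2).
Solving gives a_0 = -3, a_1 = 21/5, a_2 = 0, so
  g(x) = 21*x/5 - 3.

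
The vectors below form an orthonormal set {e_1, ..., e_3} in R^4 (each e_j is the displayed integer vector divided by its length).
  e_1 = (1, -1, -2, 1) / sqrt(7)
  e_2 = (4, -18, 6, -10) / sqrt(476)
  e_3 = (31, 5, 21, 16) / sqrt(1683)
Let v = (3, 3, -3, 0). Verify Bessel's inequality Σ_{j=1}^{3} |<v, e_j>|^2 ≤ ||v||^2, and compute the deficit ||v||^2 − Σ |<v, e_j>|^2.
Σ |<v, e_j>|^2 = 153/11; ||v||^2 = 27; deficit = 144/11

Write each e_j = u_j / sqrt(<u_j, u_j>) where u_j is the displayed integer vector. Then <v, e_j> = <v, u_j> / sqrt(<u_j, u_j>), so |<v, e_j>|^2 = <v, u_j>^2 / <u_j, u_j>.
Coefficients: <v, e_1> = 6/sqrt(7), <v, e_2> = -60/sqrt(476), <v, e_3> = 45/sqrt(1683).
Square and sum: Σ |<v, e_j>|^2 = 153/11.
Compute ||v||^2 = v·v = 27.
Deficit = 27 − 153/11 = 144/11 ≥ 0, confirming Bessel's inequality. (The deficit equals ||v − Σ <v,e_j> e_j||^2, the squared distance from v to span{e_j}.)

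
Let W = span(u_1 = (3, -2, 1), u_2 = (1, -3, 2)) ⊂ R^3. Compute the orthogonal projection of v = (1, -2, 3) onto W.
proj_W(v) = (21/25, -14/5, 47/25)

Set up U = [u_1 | ... | u_2] ∈ R^(3×2). The projector onto W = col(U) is P = U (U^T U)^(-1) U^T.
Compute U^T U =
  [14, 11]
  [11, 14],
and U^T v = (10, 13).
Solve U^T U · c = U^T v for the coefficients: c = (-1/25, 24/25). The projection is proj_W(v) = U c.
Check: (v - proj_W(v)) · u_1 = 0  (should be 0).
Check: (v - proj_W(v)) · u_2 = 0  (should be 0).
Result: proj_W(v) = (21/25, -14/5, 47/25).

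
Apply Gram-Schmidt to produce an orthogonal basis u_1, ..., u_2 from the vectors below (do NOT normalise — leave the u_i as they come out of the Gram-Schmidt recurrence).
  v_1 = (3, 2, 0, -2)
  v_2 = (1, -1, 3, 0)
Orthogonal basis:
  u_1 = (3, 2, 0, -2)
  u_2 = (14/17, -19/17, 3, 2/17)

Apply the Gram-Schmidt recurrence
  u_1 = v_1
  u_i = v_i − Σ_{j<i} ((v_i · u_j) / (u_j · u_j)) · u_j.

Step by step this gives:
  u_1 = (3, 2, 0, -2)
  u_2 = (14/17, -19/17, 3, 2/17)

Orthogonality check:
  u_2 · u_1 = 0 (should be 0)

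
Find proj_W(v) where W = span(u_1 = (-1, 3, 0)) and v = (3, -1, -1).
proj_W(v) = (3/5, -9/5, 0)

Set up U = [u_1 | ... | u_1] ∈ R^(3×1). The projector onto W = col(U) is P = U (U^T U)^(-1) U^T.
Compute U^T U =
  [10],
and U^T v = (-6).
Solve U^T U · c = U^T v for the coefficients: c = (-3/5). The projection is proj_W(v) = U c.
Check: (v - proj_W(v)) · u_1 = 0  (should be 0).
Result: proj_W(v) = (3/5, -9/5, 0).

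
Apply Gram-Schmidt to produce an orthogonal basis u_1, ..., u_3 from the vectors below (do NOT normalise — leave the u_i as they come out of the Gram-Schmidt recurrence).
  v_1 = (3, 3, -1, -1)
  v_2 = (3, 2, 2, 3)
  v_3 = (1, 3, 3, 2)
Orthogonal basis:
  u_1 = (3, 3, -1, -1)
  u_2 = (3/2, 1/2, 5/2, 7/2)
  u_3 = (-13/10, 23/15, 19/15, -17/30)

Apply the Gram-Schmidt recurrence
  u_1 = v_1
  u_i = v_i − Σ_{j<i} ((v_i · u_j) / (u_j · u_j)) · u_j.

Step by step this gives:
  u_1 = (3, 3, -1, -1)
  u_2 = (3/2, 1/2, 5/2, 7/2)
  u_3 = (-13/10, 23/15, 19/15, -17/30)

Orthogonality check:
  u_2 · u_1 = 0 (should be 0)
  u_3 · u_1 = 0 (should be 0)
  u_3 · u_2 = 0 (should be 0)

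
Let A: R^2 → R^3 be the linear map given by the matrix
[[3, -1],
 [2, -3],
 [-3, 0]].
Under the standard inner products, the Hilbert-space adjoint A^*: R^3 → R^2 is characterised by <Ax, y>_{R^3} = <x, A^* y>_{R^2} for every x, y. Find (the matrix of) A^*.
A^* = A^T =
[[3, 2, -3],
 [-1, -3, 0]]

For real matrices with standard dot products, the defining identity <Ax, y> = <x, A^* y> gives (Ax)^T y = x^T (A^*) y, i.e. x^T A^T y = x^T (A^*) y. Since this holds for all x, y, we must have A^* = A^T. Therefore
A^* =
[[3, 2, -3],
 [-1, -3, 0]].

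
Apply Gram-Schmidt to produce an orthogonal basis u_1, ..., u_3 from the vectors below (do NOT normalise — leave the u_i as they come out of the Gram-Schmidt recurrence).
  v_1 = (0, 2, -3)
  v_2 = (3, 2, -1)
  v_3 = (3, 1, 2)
Orthogonal basis:
  u_1 = (0, 2, -3)
  u_2 = (3, 12/13, 8/13)
  u_3 = (-36/133, 81/133, 54/133)

Apply the Gram-Schmidt recurrence
  u_1 = v_1
  u_i = v_i − Σ_{j<i} ((v_i · u_j) / (u_j · u_j)) · u_j.

Step by step this gives:
  u_1 = (0, 2, -3)
  u_2 = (3, 12/13, 8/13)
  u_3 = (-36/133, 81/133, 54/133)

Orthogonality check:
  u_2 · u_1 = 0 (should be 0)
  u_3 · u_1 = 0 (should be 0)
  u_3 · u_2 = 0 (should be 0)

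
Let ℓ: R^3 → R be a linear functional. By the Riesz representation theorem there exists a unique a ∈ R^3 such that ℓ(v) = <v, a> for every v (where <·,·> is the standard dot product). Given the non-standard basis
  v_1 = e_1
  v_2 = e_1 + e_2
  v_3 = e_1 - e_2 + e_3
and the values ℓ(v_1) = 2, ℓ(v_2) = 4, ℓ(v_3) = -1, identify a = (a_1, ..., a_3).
a = (2, 2, -1)

Write a = (a_1, ..., a_3) in the standard basis. For each basis vector v_i, ℓ(v_i) = <v_i, a> is a linear equation in the a_j's. Collect the n equations into a matrix system V a = ℓ, where row i of V is v_i (expressed in the standard basis). Since V is invertible (lower-triangular with 1s on the diagonal, up to permutation), solve by back-substitution:
  V =
[[1, 0, 0],
 [1, 1, 0],
 [1, -1, 1]]
  V a = (2, 4, -1)
Solving gives a = (2, 2, -1).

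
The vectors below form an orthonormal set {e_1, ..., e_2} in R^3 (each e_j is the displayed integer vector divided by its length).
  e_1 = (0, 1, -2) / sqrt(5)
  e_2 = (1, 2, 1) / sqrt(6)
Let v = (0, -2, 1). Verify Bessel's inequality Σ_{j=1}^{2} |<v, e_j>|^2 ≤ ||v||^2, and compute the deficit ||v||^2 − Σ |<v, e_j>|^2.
Σ |<v, e_j>|^2 = 47/10; ||v||^2 = 5; deficit = 3/10

Write each e_j = u_j / sqrt(<u_j, u_j>) where u_j is the displayed integer vector. Then <v, e_j> = <v, u_j> / sqrt(<u_j, u_j>), so |<v, e_j>|^2 = <v, u_j>^2 / <u_j, u_j>.
Coefficients: <v, e_1> = -4/sqrt(5), <v, e_2> = -3/sqrt(6).
Square and sum: Σ |<v, e_j>|^2 = 47/10.
Compute ||v||^2 = v·v = 5.
Deficit = 5 − 47/10 = 3/10 ≥ 0, confirming Bessel's inequality. (The deficit equals ||v − Σ <v,e_j> e_j||^2, the squared distance from v to span{e_j}.)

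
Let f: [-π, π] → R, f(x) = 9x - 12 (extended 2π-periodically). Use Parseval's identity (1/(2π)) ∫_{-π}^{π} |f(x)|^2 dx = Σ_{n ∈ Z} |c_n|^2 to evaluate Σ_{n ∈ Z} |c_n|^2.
Σ |c_n|^2 = 27π^2 + 144

Expand and integrate term by term over [-π, π]:
  ∫ (9x)^2 dx = 81·(2π^3/3); ∫ 2·9·(-12)·x dx = 0 (odd integrand); ∫ (-12)^2 dx = 144·2π.
So (1/(2π)) ∫_{-π}^{π} (9x - 12)^2 dx = 81π^2/3 + 144 = 27π^2 + 144.
Parseval ⇒ Σ |c_n|^2 = 27π^2 + 144.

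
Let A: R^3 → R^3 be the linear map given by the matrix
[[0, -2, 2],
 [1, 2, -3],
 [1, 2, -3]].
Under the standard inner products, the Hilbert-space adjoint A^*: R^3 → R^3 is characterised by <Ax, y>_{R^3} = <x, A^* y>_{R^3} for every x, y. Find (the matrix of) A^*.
A^* = A^T =
[[0, 1, 1],
 [-2, 2, 2],
 [2, -3, -3]]

For real matrices with standard dot products, the defining identity <Ax, y> = <x, A^* y> gives (Ax)^T y = x^T (A^*) y, i.e. x^T A^T y = x^T (A^*) y. Since this holds for all x, y, we must have A^* = A^T. Therefore
A^* =
[[0, 1, 1],
 [-2, 2, 2],
 [2, -3, -3]].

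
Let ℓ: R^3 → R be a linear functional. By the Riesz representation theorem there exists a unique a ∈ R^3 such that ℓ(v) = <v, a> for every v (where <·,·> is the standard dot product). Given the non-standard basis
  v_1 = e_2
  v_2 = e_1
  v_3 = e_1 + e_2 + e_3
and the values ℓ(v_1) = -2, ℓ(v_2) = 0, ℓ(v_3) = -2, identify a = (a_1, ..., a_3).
a = (0, -2, 0)

Write a = (a_1, ..., a_3) in the standard basis. For each basis vector v_i, ℓ(v_i) = <v_i, a> is a linear equation in the a_j's. Collect the n equations into a matrix system V a = ℓ, where row i of V is v_i (expressed in the standard basis). Since V is invertible (lower-triangular with 1s on the diagonal, up to permutation), solve by back-substitution:
  V =
[[0, 1, 0],
 [1, 0, 0],
 [1, 1, 1]]
  V a = (-2, 0, -2)
Solving gives a = (0, -2, 0).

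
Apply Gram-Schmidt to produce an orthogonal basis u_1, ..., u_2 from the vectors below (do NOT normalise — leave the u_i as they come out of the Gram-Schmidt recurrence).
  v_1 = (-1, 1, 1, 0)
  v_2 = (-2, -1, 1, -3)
Orthogonal basis:
  u_1 = (-1, 1, 1, 0)
  u_2 = (-4/3, -5/3, 1/3, -3)

Apply the Gram-Schmidt recurrence
  u_1 = v_1
  u_i = v_i − Σ_{j<i} ((v_i · u_j) / (u_j · u_j)) · u_j.

Step by step this gives:
  u_1 = (-1, 1, 1, 0)
  u_2 = (-4/3, -5/3, 1/3, -3)

Orthogonality check:
  u_2 · u_1 = 0 (should be 0)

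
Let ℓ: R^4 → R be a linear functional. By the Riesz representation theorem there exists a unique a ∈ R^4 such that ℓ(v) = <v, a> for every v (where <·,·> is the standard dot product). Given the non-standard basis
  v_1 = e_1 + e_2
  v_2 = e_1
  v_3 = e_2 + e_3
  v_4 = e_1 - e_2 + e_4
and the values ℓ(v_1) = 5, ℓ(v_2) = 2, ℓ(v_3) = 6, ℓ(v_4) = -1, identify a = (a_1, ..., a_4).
a = (2, 3, 3, 0)

Write a = (a_1, ..., a_4) in the standard basis. For each basis vector v_i, ℓ(v_i) = <v_i, a> is a linear equation in the a_j's. Collect the n equations into a matrix system V a = ℓ, where row i of V is v_i (expressed in the standard basis). Since V is invertible (lower-triangular with 1s on the diagonal, up to permutation), solve by back-substitution:
  V =
[[1, 1, 0, 0],
 [1, 0, 0, 0],
 [0, 1, 1, 0],
 [1, -1, 0, 1]]
  V a = (5, 2, 6, -1)
Solving gives a = (2, 3, 3, 0).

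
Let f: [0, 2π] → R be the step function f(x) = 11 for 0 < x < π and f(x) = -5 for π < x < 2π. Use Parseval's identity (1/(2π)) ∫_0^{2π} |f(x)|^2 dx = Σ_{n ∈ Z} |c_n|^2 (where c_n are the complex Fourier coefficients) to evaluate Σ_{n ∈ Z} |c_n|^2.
Σ |c_n|^2 = 73

Parseval equates the L^2 energy of f (normalised by 1/(2π)) with the ℓ^2 sum of its Fourier coefficients: (1/(2π)) ∫_0^{2π} |f|^2 = Σ |c_n|^2.
Compute the left side: (1/(2π)) [∫_0^π 11^2 dx + ∫_π^{2π} (-5)^2 dx] = (1/(2π)) · (121π + 25π) = (121 + 25)/2 = 73.
So Σ_{n ∈ Z} |c_n|^2 = 73.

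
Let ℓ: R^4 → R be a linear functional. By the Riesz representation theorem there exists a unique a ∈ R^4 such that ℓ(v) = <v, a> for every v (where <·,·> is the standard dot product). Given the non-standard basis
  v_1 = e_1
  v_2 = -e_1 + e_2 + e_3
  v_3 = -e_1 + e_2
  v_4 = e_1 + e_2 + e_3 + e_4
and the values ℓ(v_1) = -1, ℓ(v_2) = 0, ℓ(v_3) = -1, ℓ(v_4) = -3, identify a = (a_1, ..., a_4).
a = (-1, -2, 1, -1)

Write a = (a_1, ..., a_4) in the standard basis. For each basis vector v_i, ℓ(v_i) = <v_i, a> is a linear equation in the a_j's. Collect the n equations into a matrix system V a = ℓ, where row i of V is v_i (expressed in the standard basis). Since V is invertible (lower-triangular with 1s on the diagonal, up to permutation), solve by back-substitution:
  V =
[[1, 0, 0, 0],
 [-1, 1, 1, 0],
 [-1, 1, 0, 0],
 [1, 1, 1, 1]]
  V a = (-1, 0, -1, -3)
Solving gives a = (-1, -2, 1, -1).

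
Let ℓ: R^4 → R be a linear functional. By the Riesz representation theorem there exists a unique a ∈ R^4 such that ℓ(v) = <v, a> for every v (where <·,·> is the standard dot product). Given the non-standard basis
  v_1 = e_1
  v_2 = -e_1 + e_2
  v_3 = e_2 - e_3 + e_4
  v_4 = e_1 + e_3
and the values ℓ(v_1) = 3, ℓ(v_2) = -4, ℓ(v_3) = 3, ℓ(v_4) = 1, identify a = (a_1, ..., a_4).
a = (3, -1, -2, 2)

Write a = (a_1, ..., a_4) in the standard basis. For each basis vector v_i, ℓ(v_i) = <v_i, a> is a linear equation in the a_j's. Collect the n equations into a matrix system V a = ℓ, where row i of V is v_i (expressed in the standard basis). Since V is invertible (lower-triangular with 1s on the diagonal, up to permutation), solve by back-substitution:
  V =
[[1, 0, 0, 0],
 [-1, 1, 0, 0],
 [0, 1, -1, 1],
 [1, 0, 1, 0]]
  V a = (3, -4, 3, 1)
Solving gives a = (3, -1, -2, 2).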